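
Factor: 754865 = 5^1*43^1*3511^1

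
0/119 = 0 = 0.00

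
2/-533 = - 1 + 531/533 = - 0.00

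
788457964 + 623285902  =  1411743866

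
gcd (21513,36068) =71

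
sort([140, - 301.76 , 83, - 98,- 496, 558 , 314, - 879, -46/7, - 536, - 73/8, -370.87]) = [-879,  -  536,- 496,  -  370.87, - 301.76, - 98,-73/8, - 46/7, 83, 140, 314, 558] 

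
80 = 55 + 25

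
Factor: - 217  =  -7^1*31^1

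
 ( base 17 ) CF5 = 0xe90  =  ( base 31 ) 3r8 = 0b111010010000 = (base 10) 3728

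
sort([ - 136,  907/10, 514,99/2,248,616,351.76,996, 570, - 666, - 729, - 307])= [ - 729,-666, - 307, - 136, 99/2,907/10,248,351.76,514,570,616, 996 ]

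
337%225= 112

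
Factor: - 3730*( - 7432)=27721360=2^4 * 5^1*373^1*929^1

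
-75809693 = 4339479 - 80149172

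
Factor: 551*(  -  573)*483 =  - 152494209= -3^2*7^1*19^1*23^1*29^1*191^1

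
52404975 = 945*55455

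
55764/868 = 64 + 53/217 = 64.24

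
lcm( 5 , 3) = 15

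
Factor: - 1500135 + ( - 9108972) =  - 3^1*3536369^1 = - 10609107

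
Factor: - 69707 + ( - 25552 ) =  - 95259 = - 3^1*113^1*281^1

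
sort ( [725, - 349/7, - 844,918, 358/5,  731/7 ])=[ - 844,-349/7,358/5,731/7, 725,918]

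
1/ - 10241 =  - 1 + 10240/10241 = -  0.00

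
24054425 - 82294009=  - 58239584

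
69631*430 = 29941330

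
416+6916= 7332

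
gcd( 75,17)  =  1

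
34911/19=34911/19 = 1837.42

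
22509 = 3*7503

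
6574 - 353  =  6221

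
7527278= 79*95282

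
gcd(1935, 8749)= 1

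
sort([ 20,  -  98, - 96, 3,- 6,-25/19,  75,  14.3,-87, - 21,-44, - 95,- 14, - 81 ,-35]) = [-98,- 96, - 95,-87,-81,-44,-35, - 21, - 14, - 6, - 25/19, 3, 14.3, 20,75 ] 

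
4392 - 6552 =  - 2160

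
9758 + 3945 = 13703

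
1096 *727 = 796792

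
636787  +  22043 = 658830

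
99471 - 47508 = 51963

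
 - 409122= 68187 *(-6 )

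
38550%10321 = 7587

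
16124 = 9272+6852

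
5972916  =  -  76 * ( - 78591)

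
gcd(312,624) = 312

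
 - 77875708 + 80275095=2399387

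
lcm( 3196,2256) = 38352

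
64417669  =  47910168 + 16507501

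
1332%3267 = 1332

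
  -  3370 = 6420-9790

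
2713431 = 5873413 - 3159982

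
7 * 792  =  5544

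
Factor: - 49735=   -  5^1*7^3 * 29^1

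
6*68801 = 412806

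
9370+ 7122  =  16492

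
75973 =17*4469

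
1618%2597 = 1618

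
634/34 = 18 + 11/17 = 18.65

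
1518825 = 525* 2893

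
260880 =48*5435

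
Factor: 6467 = 29^1*223^1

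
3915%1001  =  912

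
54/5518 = 27/2759 = 0.01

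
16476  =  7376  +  9100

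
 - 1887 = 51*(-37) 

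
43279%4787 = 196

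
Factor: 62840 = 2^3*5^1*1571^1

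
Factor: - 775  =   - 5^2 * 31^1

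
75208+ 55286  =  130494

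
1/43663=1/43663 = 0.00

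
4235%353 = 352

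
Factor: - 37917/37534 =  -2^ ( - 1 ) * 3^2*7^( - 2 )*11^1  =  - 99/98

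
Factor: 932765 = 5^1*23^1*8111^1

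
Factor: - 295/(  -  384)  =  2^(- 7 )*3^ ( - 1 )*5^1*59^1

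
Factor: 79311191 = 79311191^1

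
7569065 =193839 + 7375226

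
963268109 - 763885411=199382698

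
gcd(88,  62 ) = 2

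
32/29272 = 4/3659 = 0.00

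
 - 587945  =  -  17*34585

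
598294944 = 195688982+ 402605962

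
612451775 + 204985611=817437386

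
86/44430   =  43/22215  =  0.00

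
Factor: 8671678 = 2^1 *211^1*20549^1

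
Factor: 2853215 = 5^1*570643^1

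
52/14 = 26/7 = 3.71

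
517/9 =517/9 = 57.44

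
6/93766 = 3/46883  =  0.00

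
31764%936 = 876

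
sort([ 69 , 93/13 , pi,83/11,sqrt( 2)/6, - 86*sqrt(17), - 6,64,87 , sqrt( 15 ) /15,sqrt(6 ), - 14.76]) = [ - 86*sqrt( 17) ,-14.76, - 6 , sqrt(2)/6,sqrt(15 ) /15,  sqrt( 6) , pi,93/13,  83/11, 64, 69,87 ] 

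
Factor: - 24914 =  - 2^1 * 12457^1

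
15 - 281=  - 266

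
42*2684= 112728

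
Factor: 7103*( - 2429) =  - 17253187 = - 7^1*347^1 * 7103^1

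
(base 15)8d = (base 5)1013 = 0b10000101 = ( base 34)3V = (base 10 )133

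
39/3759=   13/1253 = 0.01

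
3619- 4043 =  - 424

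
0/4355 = 0=0.00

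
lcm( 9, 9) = 9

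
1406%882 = 524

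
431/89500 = 431/89500 = 0.00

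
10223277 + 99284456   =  109507733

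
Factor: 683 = 683^1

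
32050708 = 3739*8572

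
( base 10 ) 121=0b1111001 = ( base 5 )441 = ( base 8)171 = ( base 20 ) 61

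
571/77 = 7 + 32/77= 7.42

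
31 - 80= - 49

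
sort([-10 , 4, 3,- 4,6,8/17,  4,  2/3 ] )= [ - 10, - 4, 8/17, 2/3 , 3,4, 4,6]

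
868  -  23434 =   -  22566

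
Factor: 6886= 2^1*11^1*313^1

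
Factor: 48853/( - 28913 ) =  - 7^2*29^( - 1) =- 49/29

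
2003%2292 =2003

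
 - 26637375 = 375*( - 71033 )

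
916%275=91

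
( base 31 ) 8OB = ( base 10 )8443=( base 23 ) fm2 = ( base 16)20fb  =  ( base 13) 3AC6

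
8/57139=8/57139 = 0.00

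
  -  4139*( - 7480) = 30959720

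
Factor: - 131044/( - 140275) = 724/775 = 2^2*5^ ( - 2)*31^(-1)*181^1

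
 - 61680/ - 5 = 12336+0/1=12336.00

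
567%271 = 25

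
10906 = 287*38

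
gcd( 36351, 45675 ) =63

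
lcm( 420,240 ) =1680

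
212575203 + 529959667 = 742534870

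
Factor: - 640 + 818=2^1 * 89^1= 178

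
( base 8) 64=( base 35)1h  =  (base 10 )52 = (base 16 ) 34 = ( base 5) 202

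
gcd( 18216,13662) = 4554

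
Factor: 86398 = 2^1 * 13^1 * 3323^1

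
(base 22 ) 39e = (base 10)1664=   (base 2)11010000000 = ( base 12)b68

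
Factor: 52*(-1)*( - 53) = 2^2*13^1*53^1 =2756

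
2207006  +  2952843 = 5159849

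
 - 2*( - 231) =462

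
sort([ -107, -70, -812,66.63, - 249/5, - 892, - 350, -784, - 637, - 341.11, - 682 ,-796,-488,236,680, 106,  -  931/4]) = [ - 892, - 812, -796,  -  784, - 682, - 637, - 488, - 350, - 341.11, - 931/4, -107, - 70, - 249/5,66.63,106,236,680] 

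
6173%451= 310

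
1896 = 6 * 316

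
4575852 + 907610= 5483462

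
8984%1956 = 1160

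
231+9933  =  10164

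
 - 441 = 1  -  442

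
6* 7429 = 44574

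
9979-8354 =1625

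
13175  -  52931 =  - 39756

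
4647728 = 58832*79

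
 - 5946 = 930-6876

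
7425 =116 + 7309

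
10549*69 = 727881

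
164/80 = 2+1/20 = 2.05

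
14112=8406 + 5706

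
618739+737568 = 1356307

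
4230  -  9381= - 5151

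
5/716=5/716 = 0.01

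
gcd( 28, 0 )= 28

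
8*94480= 755840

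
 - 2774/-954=1387/477 =2.91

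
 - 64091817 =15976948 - 80068765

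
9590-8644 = 946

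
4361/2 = 4361/2 = 2180.50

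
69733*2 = 139466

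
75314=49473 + 25841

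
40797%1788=1461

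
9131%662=525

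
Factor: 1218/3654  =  1/3 = 3^( - 1 )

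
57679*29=1672691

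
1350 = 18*75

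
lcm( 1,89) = 89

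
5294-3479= 1815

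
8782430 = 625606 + 8156824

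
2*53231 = 106462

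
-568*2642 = - 1500656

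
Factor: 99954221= 317^1*  315313^1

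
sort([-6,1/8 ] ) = [ - 6,1/8] 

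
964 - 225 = 739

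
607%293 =21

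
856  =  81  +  775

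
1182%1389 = 1182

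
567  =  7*81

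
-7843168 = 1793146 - 9636314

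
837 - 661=176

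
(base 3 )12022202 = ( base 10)3881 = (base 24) 6HH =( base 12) 22B5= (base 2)111100101001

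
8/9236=2/2309 = 0.00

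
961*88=84568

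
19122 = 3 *6374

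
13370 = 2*6685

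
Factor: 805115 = 5^1 * 23^1*7001^1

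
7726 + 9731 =17457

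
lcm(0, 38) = 0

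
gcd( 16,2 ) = 2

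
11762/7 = 1680 + 2/7 =1680.29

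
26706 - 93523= -66817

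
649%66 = 55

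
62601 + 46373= 108974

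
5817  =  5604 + 213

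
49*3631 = 177919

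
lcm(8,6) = 24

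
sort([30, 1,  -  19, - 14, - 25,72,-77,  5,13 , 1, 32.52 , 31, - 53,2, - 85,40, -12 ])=[ - 85, - 77, - 53 , - 25,  -  19, - 14, - 12,1,1, 2,5,  13,  30, 31,32.52 , 40, 72] 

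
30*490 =14700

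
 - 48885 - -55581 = 6696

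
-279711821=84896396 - 364608217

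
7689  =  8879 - 1190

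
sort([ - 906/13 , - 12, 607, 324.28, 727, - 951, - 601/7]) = [ - 951, - 601/7,  -  906/13, - 12, 324.28, 607, 727 ]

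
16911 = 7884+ 9027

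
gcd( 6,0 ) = 6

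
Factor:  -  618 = - 2^1* 3^1*103^1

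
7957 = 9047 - 1090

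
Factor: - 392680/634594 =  - 2^2*5^1 * 43^( - 1 )*47^(-1)*157^( - 1)*9817^1 = - 196340/317297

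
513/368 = 513/368=1.39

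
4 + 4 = 8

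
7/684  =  7/684 = 0.01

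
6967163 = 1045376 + 5921787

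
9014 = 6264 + 2750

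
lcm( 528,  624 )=6864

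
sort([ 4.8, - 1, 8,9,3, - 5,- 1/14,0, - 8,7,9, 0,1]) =[ - 8,  -  5, - 1,-1/14, 0,0, 1,3, 4.8,  7, 8,9, 9]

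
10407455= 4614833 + 5792622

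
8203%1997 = 215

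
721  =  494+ 227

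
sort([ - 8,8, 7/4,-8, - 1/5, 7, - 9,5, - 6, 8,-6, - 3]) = [ -9 ,  -  8, - 8, - 6, - 6,-3,-1/5, 7/4,5,7 , 8, 8 ] 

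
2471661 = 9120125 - 6648464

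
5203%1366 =1105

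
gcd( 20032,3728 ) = 16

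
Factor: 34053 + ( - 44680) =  -10627 = - 10627^1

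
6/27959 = 6/27959 = 0.00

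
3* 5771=17313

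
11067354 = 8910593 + 2156761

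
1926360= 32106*60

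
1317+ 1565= 2882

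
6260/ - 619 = - 11 + 549/619 = -  10.11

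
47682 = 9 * 5298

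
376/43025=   376/43025 = 0.01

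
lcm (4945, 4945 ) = 4945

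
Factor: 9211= 61^1*151^1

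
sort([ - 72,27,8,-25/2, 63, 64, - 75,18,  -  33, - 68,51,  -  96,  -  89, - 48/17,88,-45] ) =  [  -  96 , - 89, - 75, - 72, - 68,  -  45, - 33,  -  25/2, -48/17 , 8,18, 27 , 51,63, 64 , 88 ]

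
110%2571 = 110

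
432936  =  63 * 6872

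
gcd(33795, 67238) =1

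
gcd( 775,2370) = 5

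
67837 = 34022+33815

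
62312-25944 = 36368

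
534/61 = 534/61  =  8.75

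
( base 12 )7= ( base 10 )7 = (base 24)7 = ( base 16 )7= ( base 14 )7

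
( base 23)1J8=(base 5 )12344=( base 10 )974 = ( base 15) 44e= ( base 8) 1716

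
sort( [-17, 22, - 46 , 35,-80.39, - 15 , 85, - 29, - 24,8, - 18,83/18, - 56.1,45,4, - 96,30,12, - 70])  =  [ - 96,-80.39, - 70, - 56.1, - 46, - 29, - 24, - 18,-17, - 15, 4, 83/18,  8,12 , 22,30,  35, 45, 85 ]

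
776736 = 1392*558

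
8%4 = 0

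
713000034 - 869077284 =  - 156077250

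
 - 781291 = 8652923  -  9434214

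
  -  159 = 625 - 784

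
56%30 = 26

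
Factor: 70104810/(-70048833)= - 23368270/23349611 = - 2^1*5^1*29^( - 1 )*97^1*24091^1*805159^( - 1)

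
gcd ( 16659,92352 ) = 3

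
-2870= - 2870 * 1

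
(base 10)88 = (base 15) 5d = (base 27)37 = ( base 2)1011000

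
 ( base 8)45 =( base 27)1a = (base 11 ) 34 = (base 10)37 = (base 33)14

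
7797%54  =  21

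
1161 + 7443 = 8604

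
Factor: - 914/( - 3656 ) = 2^(  -  2) = 1/4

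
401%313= 88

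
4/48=1/12  =  0.08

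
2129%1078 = 1051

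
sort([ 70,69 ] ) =[ 69 , 70 ] 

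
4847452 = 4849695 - 2243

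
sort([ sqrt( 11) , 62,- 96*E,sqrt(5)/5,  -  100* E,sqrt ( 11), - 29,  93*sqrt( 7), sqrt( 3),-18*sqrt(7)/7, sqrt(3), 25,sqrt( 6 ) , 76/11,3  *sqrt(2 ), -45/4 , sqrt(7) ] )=[-100 *E, - 96*E,  -  29, - 45/4, - 18* sqrt( 7) /7, sqrt( 5)/5,sqrt( 3 ),  sqrt ( 3),sqrt( 6),sqrt( 7),sqrt (11),sqrt( 11) , 3*sqrt( 2), 76/11,25,62,  93*sqrt(7)]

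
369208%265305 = 103903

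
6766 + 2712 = 9478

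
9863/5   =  9863/5 = 1972.60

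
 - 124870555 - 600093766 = -724964321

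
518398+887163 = 1405561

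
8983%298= 43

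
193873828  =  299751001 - 105877173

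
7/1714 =7/1714 = 0.00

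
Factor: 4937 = 4937^1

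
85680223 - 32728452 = 52951771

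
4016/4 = 1004 = 1004.00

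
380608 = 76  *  5008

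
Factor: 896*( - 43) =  - 38528=- 2^7*7^1 * 43^1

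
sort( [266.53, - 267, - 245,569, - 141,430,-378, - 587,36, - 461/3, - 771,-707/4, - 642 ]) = [ - 771,-642, - 587, - 378, - 267 ,- 245 , - 707/4, - 461/3,  -  141, 36 , 266.53, 430,569]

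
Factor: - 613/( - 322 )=2^( - 1 )*7^( - 1)*23^(- 1 ) * 613^1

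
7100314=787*9022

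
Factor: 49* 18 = 882 = 2^1*3^2 * 7^2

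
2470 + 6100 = 8570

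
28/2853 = 28/2853 = 0.01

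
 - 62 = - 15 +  - 47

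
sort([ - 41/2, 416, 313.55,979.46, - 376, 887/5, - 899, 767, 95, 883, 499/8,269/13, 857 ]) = [ - 899, -376, - 41/2, 269/13, 499/8,95, 887/5,  313.55, 416,767,857, 883, 979.46] 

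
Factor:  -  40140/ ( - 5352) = 15/2 =2^ ( - 1)*3^1*5^1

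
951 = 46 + 905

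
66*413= 27258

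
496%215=66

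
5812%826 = 30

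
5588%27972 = 5588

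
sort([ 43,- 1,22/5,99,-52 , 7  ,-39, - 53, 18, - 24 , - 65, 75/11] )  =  [-65, -53,  -  52 ,-39,-24, - 1,22/5,75/11,  7,  18, 43, 99 ]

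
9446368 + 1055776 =10502144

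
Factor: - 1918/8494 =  - 7^1*31^( - 1) = - 7/31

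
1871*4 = 7484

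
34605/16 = 34605/16 =2162.81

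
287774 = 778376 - 490602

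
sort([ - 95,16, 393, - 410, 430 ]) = [ - 410 , - 95,  16,  393,430]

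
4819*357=1720383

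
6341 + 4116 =10457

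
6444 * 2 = 12888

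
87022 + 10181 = 97203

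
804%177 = 96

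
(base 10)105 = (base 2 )1101001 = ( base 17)63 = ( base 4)1221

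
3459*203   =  702177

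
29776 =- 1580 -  - 31356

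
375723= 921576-545853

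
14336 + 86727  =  101063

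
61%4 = 1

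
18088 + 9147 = 27235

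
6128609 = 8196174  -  2067565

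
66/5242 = 33/2621 = 0.01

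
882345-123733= 758612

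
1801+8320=10121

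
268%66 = 4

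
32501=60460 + -27959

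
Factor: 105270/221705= 66/139 = 2^1*3^1*11^1* 139^( - 1) 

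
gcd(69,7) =1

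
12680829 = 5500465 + 7180364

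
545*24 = 13080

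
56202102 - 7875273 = 48326829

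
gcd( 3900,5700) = 300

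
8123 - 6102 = 2021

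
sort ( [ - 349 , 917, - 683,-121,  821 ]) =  [-683,- 349 ,-121, 821,917] 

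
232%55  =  12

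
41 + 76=117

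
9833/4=9833/4 = 2458.25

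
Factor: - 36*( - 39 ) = 2^2*3^3*13^1 = 1404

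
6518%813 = 14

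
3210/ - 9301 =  - 1  +  6091/9301 = -0.35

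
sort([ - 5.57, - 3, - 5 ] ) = [ - 5.57, - 5, - 3 ]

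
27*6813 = 183951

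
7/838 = 7/838 = 0.01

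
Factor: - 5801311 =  - 5801311^1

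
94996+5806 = 100802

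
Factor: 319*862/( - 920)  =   -137489/460 = - 2^(  -  2 )*5^(-1)*11^1*23^(-1) * 29^1*431^1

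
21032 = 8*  2629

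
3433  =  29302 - 25869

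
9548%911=438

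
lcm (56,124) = 1736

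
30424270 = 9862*3085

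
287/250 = 287/250  =  1.15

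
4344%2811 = 1533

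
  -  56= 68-124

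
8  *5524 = 44192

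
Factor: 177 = 3^1*59^1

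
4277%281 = 62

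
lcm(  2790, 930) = 2790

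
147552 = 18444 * 8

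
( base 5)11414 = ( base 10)859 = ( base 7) 2335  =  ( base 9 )1154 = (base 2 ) 1101011011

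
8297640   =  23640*351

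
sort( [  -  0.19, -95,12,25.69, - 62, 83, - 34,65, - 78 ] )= [-95, - 78, - 62, - 34, - 0.19, 12,25.69, 65,83 ] 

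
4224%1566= 1092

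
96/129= 32/43 = 0.74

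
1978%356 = 198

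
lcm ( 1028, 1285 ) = 5140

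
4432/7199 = 4432/7199 = 0.62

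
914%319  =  276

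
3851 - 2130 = 1721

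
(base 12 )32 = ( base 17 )24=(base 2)100110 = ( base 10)38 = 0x26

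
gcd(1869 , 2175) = 3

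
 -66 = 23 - 89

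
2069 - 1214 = 855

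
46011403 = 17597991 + 28413412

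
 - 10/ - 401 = 10/401 =0.02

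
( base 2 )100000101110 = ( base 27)2NF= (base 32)21e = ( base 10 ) 2094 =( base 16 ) 82E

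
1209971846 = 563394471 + 646577375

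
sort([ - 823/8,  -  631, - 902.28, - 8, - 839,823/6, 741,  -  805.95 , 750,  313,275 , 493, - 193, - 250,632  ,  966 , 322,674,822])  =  [ - 902.28 , - 839, - 805.95,-631, - 250, - 193,  -  823/8, - 8, 823/6, 275,313,322,  493, 632  ,  674,741,  750  ,  822 , 966]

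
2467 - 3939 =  - 1472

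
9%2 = 1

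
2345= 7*335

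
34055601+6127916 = 40183517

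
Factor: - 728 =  -2^3 * 7^1*13^1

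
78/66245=78/66245 = 0.00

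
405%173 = 59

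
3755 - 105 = 3650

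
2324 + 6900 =9224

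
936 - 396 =540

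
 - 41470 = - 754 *55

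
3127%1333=461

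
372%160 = 52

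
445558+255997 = 701555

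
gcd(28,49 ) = 7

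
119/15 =119/15 = 7.93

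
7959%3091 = 1777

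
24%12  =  0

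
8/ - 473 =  - 8/473 = - 0.02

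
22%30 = 22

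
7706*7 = 53942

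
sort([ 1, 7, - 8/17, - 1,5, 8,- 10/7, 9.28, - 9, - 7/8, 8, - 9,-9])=[ - 9,  -  9, - 9, - 10/7,  -  1,-7/8, - 8/17, 1,5,  7, 8,  8,9.28 ]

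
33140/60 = 1657/3 = 552.33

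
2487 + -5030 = - 2543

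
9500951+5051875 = 14552826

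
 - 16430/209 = -79 + 81/209 = -  78.61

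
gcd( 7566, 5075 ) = 1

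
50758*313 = 15887254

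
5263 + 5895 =11158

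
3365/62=54+17/62 = 54.27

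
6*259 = 1554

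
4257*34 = 144738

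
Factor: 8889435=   3^2*5^1*19^1*37^1 * 281^1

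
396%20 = 16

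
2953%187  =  148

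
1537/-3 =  - 1537/3 = - 512.33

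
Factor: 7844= 2^2*37^1* 53^1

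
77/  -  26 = - 77/26 =- 2.96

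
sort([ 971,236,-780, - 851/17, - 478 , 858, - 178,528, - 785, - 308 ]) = [ - 785, - 780, - 478, - 308, - 178, - 851/17,236,528, 858 , 971]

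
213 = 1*213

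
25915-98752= - 72837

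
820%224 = 148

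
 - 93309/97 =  - 93309/97 = - 961.95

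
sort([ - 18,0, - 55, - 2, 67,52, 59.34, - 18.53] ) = [ - 55, - 18.53, - 18 ,  -  2,0, 52, 59.34,67 ] 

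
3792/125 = 30+42/125 =30.34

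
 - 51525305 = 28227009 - 79752314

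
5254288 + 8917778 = 14172066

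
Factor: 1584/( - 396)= - 2^2= -  4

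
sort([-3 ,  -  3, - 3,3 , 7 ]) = [- 3, - 3, - 3, 3,  7] 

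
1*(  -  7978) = - 7978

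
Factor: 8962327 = 11^1*283^1*2879^1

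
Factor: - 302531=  - 71^1*4261^1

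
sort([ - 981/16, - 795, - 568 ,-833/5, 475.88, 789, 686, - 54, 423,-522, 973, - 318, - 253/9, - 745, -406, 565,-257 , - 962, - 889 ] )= [-962, - 889, - 795,  -  745, - 568,  -  522, - 406, - 318, - 257, - 833/5 , - 981/16,- 54,- 253/9, 423, 475.88 , 565,  686,789, 973] 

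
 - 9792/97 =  - 101 + 5/97=   -  100.95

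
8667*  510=4420170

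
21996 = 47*468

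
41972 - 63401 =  - 21429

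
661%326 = 9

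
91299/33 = 2766 + 7/11  =  2766.64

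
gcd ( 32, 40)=8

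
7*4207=29449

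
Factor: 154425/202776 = 2^( - 3)*5^2 * 7^( - 1) * 17^( - 1) * 29^1 = 725/952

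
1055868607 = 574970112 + 480898495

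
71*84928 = 6029888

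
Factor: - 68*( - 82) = 5576 = 2^3*17^1*  41^1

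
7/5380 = 7/5380 = 0.00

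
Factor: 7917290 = 2^1 * 5^1 * 23^1*29^1*1187^1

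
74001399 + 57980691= 131982090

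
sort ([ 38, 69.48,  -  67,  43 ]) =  [ - 67, 38, 43, 69.48 ]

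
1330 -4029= - 2699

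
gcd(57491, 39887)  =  1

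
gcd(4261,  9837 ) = 1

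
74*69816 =5166384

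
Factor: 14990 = 2^1*5^1*1499^1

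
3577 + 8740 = 12317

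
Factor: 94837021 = 94837021^1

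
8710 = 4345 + 4365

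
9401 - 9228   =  173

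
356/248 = 89/62 = 1.44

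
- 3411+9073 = 5662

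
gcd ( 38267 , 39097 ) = 1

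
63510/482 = 131+184/241 = 131.76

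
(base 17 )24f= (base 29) MN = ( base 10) 661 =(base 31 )LA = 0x295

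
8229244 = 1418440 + 6810804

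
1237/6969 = 1237/6969 = 0.18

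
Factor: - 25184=-2^5*787^1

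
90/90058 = 45/45029 = 0.00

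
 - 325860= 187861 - 513721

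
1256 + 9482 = 10738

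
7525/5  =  1505 = 1505.00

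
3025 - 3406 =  - 381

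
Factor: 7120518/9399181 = 418854/552893 =2^1*3^1*11^ ( - 1) * 50263^( - 1) * 69809^1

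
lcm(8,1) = 8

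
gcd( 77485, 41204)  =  1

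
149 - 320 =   -  171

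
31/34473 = 31/34473 = 0.00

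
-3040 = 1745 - 4785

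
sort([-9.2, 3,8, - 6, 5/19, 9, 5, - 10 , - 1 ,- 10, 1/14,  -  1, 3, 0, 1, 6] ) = [ -10,-10,  -  9.2, - 6, - 1, - 1 , 0, 1/14, 5/19,1, 3,3,5, 6, 8,9] 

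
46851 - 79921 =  - 33070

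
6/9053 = 6/9053 = 0.00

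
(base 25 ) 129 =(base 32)LC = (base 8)1254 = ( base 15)309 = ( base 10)684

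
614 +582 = 1196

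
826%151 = 71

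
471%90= 21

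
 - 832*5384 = - 4479488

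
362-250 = 112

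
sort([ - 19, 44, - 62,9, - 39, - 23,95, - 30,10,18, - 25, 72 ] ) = [ - 62,- 39, - 30,  -  25,- 23, - 19,9,10,18,44,72,95 ]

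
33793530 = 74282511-40488981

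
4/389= 4/389 = 0.01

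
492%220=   52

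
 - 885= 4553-5438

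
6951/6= 2317/2 = 1158.50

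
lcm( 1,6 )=6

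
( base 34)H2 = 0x244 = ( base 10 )580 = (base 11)488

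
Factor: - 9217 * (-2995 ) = 27604915 = 5^1*13^1*599^1*709^1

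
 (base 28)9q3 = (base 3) 101200102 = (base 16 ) 1E6B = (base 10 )7787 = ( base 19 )12ag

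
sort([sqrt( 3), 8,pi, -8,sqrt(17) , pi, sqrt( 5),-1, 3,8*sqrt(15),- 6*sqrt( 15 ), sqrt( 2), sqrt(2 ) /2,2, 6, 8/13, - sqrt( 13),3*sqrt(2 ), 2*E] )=[ - 6* sqrt( 15) , - 8, -sqrt( 13), - 1, 8/13, sqrt(2)/2, sqrt (2) , sqrt(3 ), 2, sqrt( 5 ), 3 , pi, pi,sqrt( 17 ), 3 * sqrt ( 2), 2*E, 6, 8, 8*sqrt ( 15) ]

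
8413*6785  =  57082205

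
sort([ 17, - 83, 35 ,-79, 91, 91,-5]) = [-83, - 79, - 5, 17,35,91,  91 ]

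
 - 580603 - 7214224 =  - 7794827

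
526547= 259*2033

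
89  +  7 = 96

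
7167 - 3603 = 3564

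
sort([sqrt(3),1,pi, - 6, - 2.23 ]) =[ - 6, - 2.23 , 1, sqrt ( 3 ),pi]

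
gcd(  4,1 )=1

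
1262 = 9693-8431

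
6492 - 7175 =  - 683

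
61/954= 61/954 = 0.06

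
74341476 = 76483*972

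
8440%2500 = 940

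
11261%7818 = 3443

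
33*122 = 4026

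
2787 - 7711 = -4924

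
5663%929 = 89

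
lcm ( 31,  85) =2635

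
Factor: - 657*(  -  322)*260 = 2^3*3^2*5^1*7^1*13^1*23^1*73^1=55004040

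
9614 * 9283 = 89246762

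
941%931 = 10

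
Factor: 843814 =2^1 * 421907^1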